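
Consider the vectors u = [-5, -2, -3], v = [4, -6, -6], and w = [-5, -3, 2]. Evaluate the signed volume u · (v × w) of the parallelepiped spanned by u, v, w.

232

v × w:
i: (-6)·2 - (-6)·(-3) = -12 - 18 = -30
j: (-6)·(-5) - 4·2 = 30 - 8 = 22
k: 4·(-3) - (-6)·(-5) = -12 - 30 = -42
v × w = (-30, 22, -42)
u · (v × w) = (-5)·(-30) + (-2)·22 + (-3)·(-42) = 150 - 44 + 126 = 232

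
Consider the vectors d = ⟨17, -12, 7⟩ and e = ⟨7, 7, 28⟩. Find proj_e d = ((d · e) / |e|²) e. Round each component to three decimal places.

d · e = 17·7 + (-12)·7 + 7·28 = 119 - 84 + 196 = 231
|e|² = 49 + 49 + 784 = 882
proj_e d = (231/882) · (7, 7, 28) ≈ (1.833, 1.833, 7.333)

(1.833, 1.833, 7.333)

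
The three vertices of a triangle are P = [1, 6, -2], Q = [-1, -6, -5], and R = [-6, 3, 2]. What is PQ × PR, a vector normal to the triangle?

(-57, 29, -78)

PQ = (-2, -12, -3)
PR = (-7, -3, 4)
i: (-12)·4 - (-3)·(-3) = -48 - 9 = -57
j: (-3)·(-7) - (-2)·4 = 21 - (-8) = 29
k: (-2)·(-3) - (-12)·(-7) = 6 - 84 = -78
PQ × PR = (-57, 29, -78)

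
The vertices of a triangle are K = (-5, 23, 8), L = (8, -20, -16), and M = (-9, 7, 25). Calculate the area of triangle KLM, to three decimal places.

592.294

KL = (13, -43, -24),  KM = (-4, -16, 17)
i: (-43)·17 - (-24)·(-16) = -731 - 384 = -1115
j: (-24)·(-4) - 13·17 = 96 - 221 = -125
k: 13·(-16) - (-43)·(-4) = -208 - 172 = -380
KL × KM = (-1115, -125, -380)
|KL × KM| = √1403250 ≈ 1184.5885
area = ½ · 1184.5885 ≈ 592.294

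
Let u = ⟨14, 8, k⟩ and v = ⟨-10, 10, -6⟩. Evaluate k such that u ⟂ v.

u · v = 14·(-10) + 8·10 + k·(-6) = -60 - 6k
Set equal to 0: -6k = 60, so k = -10.

-10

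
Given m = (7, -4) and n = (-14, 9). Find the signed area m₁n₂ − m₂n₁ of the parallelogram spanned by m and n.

7

7·9 - (-4)·(-14) = 63 - 56 = 7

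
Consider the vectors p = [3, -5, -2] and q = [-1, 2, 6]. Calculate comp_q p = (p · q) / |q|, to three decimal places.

p · q = 3·(-1) + (-5)·2 + (-2)·6 = -3 - 10 - 12 = -25
|q| = √(1 + 4 + 36) = √41 ≈ 6.4031
comp_q p = -25 / √41 ≈ -3.904

-3.904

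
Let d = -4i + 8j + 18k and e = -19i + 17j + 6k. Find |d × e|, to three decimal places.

i: 8·6 - 18·17 = 48 - 306 = -258
j: 18·(-19) - (-4)·6 = -342 - (-24) = -318
k: (-4)·17 - 8·(-19) = -68 - (-152) = 84
d × e = (-258, -318, 84)
|d × e| = √((-258)² + (-318)² + 84²) = √174744 ≈ 418.0239

418.024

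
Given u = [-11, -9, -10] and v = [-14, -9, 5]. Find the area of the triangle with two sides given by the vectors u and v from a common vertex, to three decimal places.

119.351

i: (-9)·5 - (-10)·(-9) = -45 - 90 = -135
j: (-10)·(-14) - (-11)·5 = 140 - (-55) = 195
k: (-11)·(-9) - (-9)·(-14) = 99 - 126 = -27
u × v = (-135, 195, -27)
|u × v| = √((-135)² + 195² + (-27)²) = √56979 ≈ 238.7027
area = ½ · 238.7027 ≈ 119.351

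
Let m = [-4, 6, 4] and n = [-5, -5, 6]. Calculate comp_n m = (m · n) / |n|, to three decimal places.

m · n = (-4)·(-5) + 6·(-5) + 4·6 = 20 - 30 + 24 = 14
|n| = √(25 + 25 + 36) = √86 ≈ 9.2736
comp_n m = 14 / √86 ≈ 1.510

1.510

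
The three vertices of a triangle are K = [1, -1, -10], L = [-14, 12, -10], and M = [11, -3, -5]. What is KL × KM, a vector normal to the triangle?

KL = (-15, 13, 0)
KM = (10, -2, 5)
i: 13·5 - 0·(-2) = 65 - 0 = 65
j: 0·10 - (-15)·5 = 0 - (-75) = 75
k: (-15)·(-2) - 13·10 = 30 - 130 = -100
KL × KM = (65, 75, -100)

(65, 75, -100)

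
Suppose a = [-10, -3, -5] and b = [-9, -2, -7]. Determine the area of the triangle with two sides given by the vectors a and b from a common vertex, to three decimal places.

14.098

i: (-3)·(-7) - (-5)·(-2) = 21 - 10 = 11
j: (-5)·(-9) - (-10)·(-7) = 45 - 70 = -25
k: (-10)·(-2) - (-3)·(-9) = 20 - 27 = -7
a × b = (11, -25, -7)
|a × b| = √(11² + (-25)² + (-7)²) = √795 ≈ 28.1957
area = ½ · 28.1957 ≈ 14.098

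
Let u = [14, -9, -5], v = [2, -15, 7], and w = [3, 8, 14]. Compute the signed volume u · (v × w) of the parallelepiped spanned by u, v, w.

-3966

v × w:
i: (-15)·14 - 7·8 = -210 - 56 = -266
j: 7·3 - 2·14 = 21 - 28 = -7
k: 2·8 - (-15)·3 = 16 - (-45) = 61
v × w = (-266, -7, 61)
u · (v × w) = 14·(-266) + (-9)·(-7) + (-5)·61 = -3724 + 63 - 305 = -3966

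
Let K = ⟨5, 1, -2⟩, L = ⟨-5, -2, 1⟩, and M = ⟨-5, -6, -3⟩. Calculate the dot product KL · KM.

KL = L − K = (-10, -3, 3)
KM = M − K = (-10, -7, -1)
KL · KM = (-10)·(-10) + (-3)·(-7) + 3·(-1) = 100 + 21 - 3 = 118

118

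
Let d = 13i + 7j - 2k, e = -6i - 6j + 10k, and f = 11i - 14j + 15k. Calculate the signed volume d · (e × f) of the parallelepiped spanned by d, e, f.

e × f:
i: (-6)·15 - 10·(-14) = -90 - (-140) = 50
j: 10·11 - (-6)·15 = 110 - (-90) = 200
k: (-6)·(-14) - (-6)·11 = 84 - (-66) = 150
e × f = (50, 200, 150)
d · (e × f) = 13·50 + 7·200 + (-2)·150 = 650 + 1400 - 300 = 1750

1750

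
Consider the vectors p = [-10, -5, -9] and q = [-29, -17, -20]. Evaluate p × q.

i: (-5)·(-20) - (-9)·(-17) = 100 - 153 = -53
j: (-9)·(-29) - (-10)·(-20) = 261 - 200 = 61
k: (-10)·(-17) - (-5)·(-29) = 170 - 145 = 25
p × q = (-53, 61, 25)

(-53, 61, 25)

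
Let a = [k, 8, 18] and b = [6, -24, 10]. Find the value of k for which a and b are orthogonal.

a · b = k·6 + 8·(-24) + 18·10 = -12 + 6k
Set equal to 0: 6k = 12, so k = 2.

2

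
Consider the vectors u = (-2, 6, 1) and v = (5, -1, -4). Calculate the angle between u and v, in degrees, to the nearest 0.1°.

u · v = (-2)·5 + 6·(-1) + 1·(-4) = -10 - 6 - 4 = -20
|u|² = 4 + 36 + 1 = 41,  |u| = √41 ≈ 6.403124
|v|² = 25 + 1 + 16 = 42,  |v| = √42 ≈ 6.480741
cos θ = -20 / (6.403124 · 6.480741) ≈ -0.48196
θ = arccos(-0.48196) ≈ 118.8°

118.8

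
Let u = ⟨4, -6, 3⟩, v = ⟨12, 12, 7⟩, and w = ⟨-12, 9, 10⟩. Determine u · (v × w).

v × w:
i: 12·10 - 7·9 = 120 - 63 = 57
j: 7·(-12) - 12·10 = -84 - 120 = -204
k: 12·9 - 12·(-12) = 108 - (-144) = 252
v × w = (57, -204, 252)
u · (v × w) = 4·57 + (-6)·(-204) + 3·252 = 228 + 1224 + 756 = 2208

2208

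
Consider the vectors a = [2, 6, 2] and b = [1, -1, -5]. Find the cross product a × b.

i: 6·(-5) - 2·(-1) = -30 - (-2) = -28
j: 2·1 - 2·(-5) = 2 - (-10) = 12
k: 2·(-1) - 6·1 = -2 - 6 = -8
a × b = (-28, 12, -8)

(-28, 12, -8)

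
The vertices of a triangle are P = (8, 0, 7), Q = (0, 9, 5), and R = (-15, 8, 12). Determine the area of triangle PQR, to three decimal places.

88.834

PQ = (-8, 9, -2),  PR = (-23, 8, 5)
i: 9·5 - (-2)·8 = 45 - (-16) = 61
j: (-2)·(-23) - (-8)·5 = 46 - (-40) = 86
k: (-8)·8 - 9·(-23) = -64 - (-207) = 143
PQ × PR = (61, 86, 143)
|PQ × PR| = √31566 ≈ 177.6682
area = ½ · 177.6682 ≈ 88.834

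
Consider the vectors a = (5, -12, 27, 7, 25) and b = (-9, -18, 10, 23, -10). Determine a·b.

a · b = 5·(-9) + (-12)·(-18) + 27·10 + 7·23 + 25·(-10) = -45 + 216 + 270 + 161 - 250 = 352

352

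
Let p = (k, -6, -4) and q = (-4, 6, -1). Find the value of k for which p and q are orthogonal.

p · q = k·(-4) + (-6)·6 + (-4)·(-1) = -32 - 4k
Set equal to 0: -4k = 32, so k = -8.

-8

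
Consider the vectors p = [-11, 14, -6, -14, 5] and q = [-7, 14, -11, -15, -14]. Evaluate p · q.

p · q = (-11)·(-7) + 14·14 + (-6)·(-11) + (-14)·(-15) + 5·(-14) = 77 + 196 + 66 + 210 - 70 = 479

479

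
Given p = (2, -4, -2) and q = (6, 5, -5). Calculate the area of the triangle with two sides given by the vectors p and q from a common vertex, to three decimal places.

i: (-4)·(-5) - (-2)·5 = 20 - (-10) = 30
j: (-2)·6 - 2·(-5) = -12 - (-10) = -2
k: 2·5 - (-4)·6 = 10 - (-24) = 34
p × q = (30, -2, 34)
|p × q| = √(30² + (-2)² + 34²) = √2060 ≈ 45.3872
area = ½ · 45.3872 ≈ 22.694

22.694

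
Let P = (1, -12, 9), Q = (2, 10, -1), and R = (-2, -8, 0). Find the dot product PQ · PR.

175

PQ = Q − P = (1, 22, -10)
PR = R − P = (-3, 4, -9)
PQ · PR = 1·(-3) + 22·4 + (-10)·(-9) = -3 + 88 + 90 = 175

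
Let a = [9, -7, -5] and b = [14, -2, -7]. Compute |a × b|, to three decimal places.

89.275

i: (-7)·(-7) - (-5)·(-2) = 49 - 10 = 39
j: (-5)·14 - 9·(-7) = -70 - (-63) = -7
k: 9·(-2) - (-7)·14 = -18 - (-98) = 80
a × b = (39, -7, 80)
|a × b| = √(39² + (-7)² + 80²) = √7970 ≈ 89.2749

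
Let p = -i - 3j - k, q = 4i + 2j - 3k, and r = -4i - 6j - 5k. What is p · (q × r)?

q × r:
i: 2·(-5) - (-3)·(-6) = -10 - 18 = -28
j: (-3)·(-4) - 4·(-5) = 12 - (-20) = 32
k: 4·(-6) - 2·(-4) = -24 - (-8) = -16
q × r = (-28, 32, -16)
p · (q × r) = (-1)·(-28) + (-3)·32 + (-1)·(-16) = 28 - 96 + 16 = -52

-52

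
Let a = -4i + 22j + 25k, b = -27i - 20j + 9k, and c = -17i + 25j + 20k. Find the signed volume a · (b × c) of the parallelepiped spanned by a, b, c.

-14361

b × c:
i: (-20)·20 - 9·25 = -400 - 225 = -625
j: 9·(-17) - (-27)·20 = -153 - (-540) = 387
k: (-27)·25 - (-20)·(-17) = -675 - 340 = -1015
b × c = (-625, 387, -1015)
a · (b × c) = (-4)·(-625) + 22·387 + 25·(-1015) = 2500 + 8514 - 25375 = -14361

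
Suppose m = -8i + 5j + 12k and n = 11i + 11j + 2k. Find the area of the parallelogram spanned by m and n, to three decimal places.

i: 5·2 - 12·11 = 10 - 132 = -122
j: 12·11 - (-8)·2 = 132 - (-16) = 148
k: (-8)·11 - 5·11 = -88 - 55 = -143
m × n = (-122, 148, -143)
|m × n| = √((-122)² + 148² + (-143)²) = √57237 ≈ 239.2426

239.243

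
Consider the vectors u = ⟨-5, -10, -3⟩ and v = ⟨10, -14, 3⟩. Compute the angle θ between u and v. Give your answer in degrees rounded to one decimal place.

u · v = (-5)·10 + (-10)·(-14) + (-3)·3 = -50 + 140 - 9 = 81
|u|² = 25 + 100 + 9 = 134,  |u| = √134 ≈ 11.575837
|v|² = 100 + 196 + 9 = 305,  |v| = √305 ≈ 17.464249
cos θ = 81 / (11.575837 · 17.464249) ≈ 0.40067
θ = arccos(0.40067) ≈ 66.4°

66.4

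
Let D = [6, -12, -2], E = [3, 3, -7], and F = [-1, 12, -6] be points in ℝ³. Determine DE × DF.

(60, 23, 33)

DE = (-3, 15, -5)
DF = (-7, 24, -4)
i: 15·(-4) - (-5)·24 = -60 - (-120) = 60
j: (-5)·(-7) - (-3)·(-4) = 35 - 12 = 23
k: (-3)·24 - 15·(-7) = -72 - (-105) = 33
DE × DF = (60, 23, 33)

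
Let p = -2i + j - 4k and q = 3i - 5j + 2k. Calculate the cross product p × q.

(-18, -8, 7)

i: 1·2 - (-4)·(-5) = 2 - 20 = -18
j: (-4)·3 - (-2)·2 = -12 - (-4) = -8
k: (-2)·(-5) - 1·3 = 10 - 3 = 7
p × q = (-18, -8, 7)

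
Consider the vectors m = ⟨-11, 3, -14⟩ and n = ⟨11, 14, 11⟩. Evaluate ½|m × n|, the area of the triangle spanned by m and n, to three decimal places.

148.744

i: 3·11 - (-14)·14 = 33 - (-196) = 229
j: (-14)·11 - (-11)·11 = -154 - (-121) = -33
k: (-11)·14 - 3·11 = -154 - 33 = -187
m × n = (229, -33, -187)
|m × n| = √(229² + (-33)² + (-187)²) = √88499 ≈ 297.4878
area = ½ · 297.4878 ≈ 148.744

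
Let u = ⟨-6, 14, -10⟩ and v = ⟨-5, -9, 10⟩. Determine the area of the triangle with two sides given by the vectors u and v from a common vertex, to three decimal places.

86.568

i: 14·10 - (-10)·(-9) = 140 - 90 = 50
j: (-10)·(-5) - (-6)·10 = 50 - (-60) = 110
k: (-6)·(-9) - 14·(-5) = 54 - (-70) = 124
u × v = (50, 110, 124)
|u × v| = √(50² + 110² + 124²) = √29976 ≈ 173.1358
area = ½ · 173.1358 ≈ 86.568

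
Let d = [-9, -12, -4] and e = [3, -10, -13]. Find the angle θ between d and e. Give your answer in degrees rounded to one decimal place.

55.9

d · e = (-9)·3 + (-12)·(-10) + (-4)·(-13) = -27 + 120 + 52 = 145
|d|² = 81 + 144 + 16 = 241,  |d| = √241 ≈ 15.524175
|e|² = 9 + 100 + 169 = 278,  |e| = √278 ≈ 16.673332
cos θ = 145 / (15.524175 · 16.673332) ≈ 0.56019
θ = arccos(0.56019) ≈ 55.9°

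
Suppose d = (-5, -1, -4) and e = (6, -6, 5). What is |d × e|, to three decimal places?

i: (-1)·5 - (-4)·(-6) = -5 - 24 = -29
j: (-4)·6 - (-5)·5 = -24 - (-25) = 1
k: (-5)·(-6) - (-1)·6 = 30 - (-6) = 36
d × e = (-29, 1, 36)
|d × e| = √((-29)² + 1² + 36²) = √2138 ≈ 46.2385

46.239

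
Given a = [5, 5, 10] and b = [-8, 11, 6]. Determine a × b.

i: 5·6 - 10·11 = 30 - 110 = -80
j: 10·(-8) - 5·6 = -80 - 30 = -110
k: 5·11 - 5·(-8) = 55 - (-40) = 95
a × b = (-80, -110, 95)

(-80, -110, 95)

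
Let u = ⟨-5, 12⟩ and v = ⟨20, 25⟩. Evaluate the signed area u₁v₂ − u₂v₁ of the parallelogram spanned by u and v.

(-5)·25 - 12·20 = -125 - 240 = -365

-365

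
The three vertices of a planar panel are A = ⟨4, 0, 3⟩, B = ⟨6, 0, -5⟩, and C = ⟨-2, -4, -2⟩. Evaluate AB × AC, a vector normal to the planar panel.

AB = (2, 0, -8)
AC = (-6, -4, -5)
i: 0·(-5) - (-8)·(-4) = 0 - 32 = -32
j: (-8)·(-6) - 2·(-5) = 48 - (-10) = 58
k: 2·(-4) - 0·(-6) = -8 - 0 = -8
AB × AC = (-32, 58, -8)

(-32, 58, -8)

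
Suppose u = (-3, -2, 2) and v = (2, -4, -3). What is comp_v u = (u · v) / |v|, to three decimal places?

u · v = (-3)·2 + (-2)·(-4) + 2·(-3) = -6 + 8 - 6 = -4
|v| = √(4 + 16 + 9) = √29 ≈ 5.3852
comp_v u = -4 / √29 ≈ -0.743

-0.743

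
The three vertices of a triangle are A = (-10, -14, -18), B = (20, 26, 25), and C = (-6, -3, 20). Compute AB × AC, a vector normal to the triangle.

(1047, -968, 170)

AB = (30, 40, 43)
AC = (4, 11, 38)
i: 40·38 - 43·11 = 1520 - 473 = 1047
j: 43·4 - 30·38 = 172 - 1140 = -968
k: 30·11 - 40·4 = 330 - 160 = 170
AB × AC = (1047, -968, 170)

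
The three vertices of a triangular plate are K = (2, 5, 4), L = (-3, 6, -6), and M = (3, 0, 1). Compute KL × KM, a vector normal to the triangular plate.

(-53, -25, 24)

KL = (-5, 1, -10)
KM = (1, -5, -3)
i: 1·(-3) - (-10)·(-5) = -3 - 50 = -53
j: (-10)·1 - (-5)·(-3) = -10 - 15 = -25
k: (-5)·(-5) - 1·1 = 25 - 1 = 24
KL × KM = (-53, -25, 24)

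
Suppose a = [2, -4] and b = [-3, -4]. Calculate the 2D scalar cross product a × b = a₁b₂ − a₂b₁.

2·(-4) - (-4)·(-3) = -8 - 12 = -20

-20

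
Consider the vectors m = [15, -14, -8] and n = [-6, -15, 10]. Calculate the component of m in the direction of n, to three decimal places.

2.105

m · n = 15·(-6) + (-14)·(-15) + (-8)·10 = -90 + 210 - 80 = 40
|n| = √(36 + 225 + 100) = √361 ≈ 19.0000
comp_n m = 40 / √361 ≈ 2.105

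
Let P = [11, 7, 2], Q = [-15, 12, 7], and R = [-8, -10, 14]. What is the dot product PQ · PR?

469

PQ = Q − P = (-26, 5, 5)
PR = R − P = (-19, -17, 12)
PQ · PR = (-26)·(-19) + 5·(-17) + 5·12 = 494 - 85 + 60 = 469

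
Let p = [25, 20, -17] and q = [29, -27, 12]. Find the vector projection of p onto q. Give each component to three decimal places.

(-0.321, 0.299, -0.133)

p · q = 25·29 + 20·(-27) + (-17)·12 = 725 - 540 - 204 = -19
|q|² = 841 + 729 + 144 = 1714
proj_q p = (-19/1714) · (29, -27, 12) ≈ (-0.321, 0.299, -0.133)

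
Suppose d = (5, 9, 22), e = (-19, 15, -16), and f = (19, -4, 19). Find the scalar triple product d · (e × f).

e × f:
i: 15·19 - (-16)·(-4) = 285 - 64 = 221
j: (-16)·19 - (-19)·19 = -304 - (-361) = 57
k: (-19)·(-4) - 15·19 = 76 - 285 = -209
e × f = (221, 57, -209)
d · (e × f) = 5·221 + 9·57 + 22·(-209) = 1105 + 513 - 4598 = -2980

-2980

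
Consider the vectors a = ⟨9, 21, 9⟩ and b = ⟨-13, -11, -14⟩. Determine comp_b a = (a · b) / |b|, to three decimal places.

-21.501

a · b = 9·(-13) + 21·(-11) + 9·(-14) = -117 - 231 - 126 = -474
|b| = √(169 + 121 + 196) = √486 ≈ 22.0454
comp_b a = -474 / √486 ≈ -21.501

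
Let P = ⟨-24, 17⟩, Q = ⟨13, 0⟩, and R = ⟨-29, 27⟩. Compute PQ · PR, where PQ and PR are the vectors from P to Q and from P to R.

PQ = Q − P = (37, -17)
PR = R − P = (-5, 10)
PQ · PR = 37·(-5) + (-17)·10 = -185 - 170 = -355

-355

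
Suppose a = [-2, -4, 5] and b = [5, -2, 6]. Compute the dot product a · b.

a · b = (-2)·5 + (-4)·(-2) + 5·6 = -10 + 8 + 30 = 28

28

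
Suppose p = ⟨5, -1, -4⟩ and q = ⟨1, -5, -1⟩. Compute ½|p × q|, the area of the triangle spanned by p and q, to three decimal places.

15.313

i: (-1)·(-1) - (-4)·(-5) = 1 - 20 = -19
j: (-4)·1 - 5·(-1) = -4 - (-5) = 1
k: 5·(-5) - (-1)·1 = -25 - (-1) = -24
p × q = (-19, 1, -24)
|p × q| = √((-19)² + 1² + (-24)²) = √938 ≈ 30.6268
area = ½ · 30.6268 ≈ 15.313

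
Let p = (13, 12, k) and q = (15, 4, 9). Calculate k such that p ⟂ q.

p · q = 13·15 + 12·4 + k·9 = 243 + 9k
Set equal to 0: 9k = -243, so k = -27.

-27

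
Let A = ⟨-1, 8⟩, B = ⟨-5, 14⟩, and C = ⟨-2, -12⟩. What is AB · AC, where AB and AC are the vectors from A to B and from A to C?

-116

AB = B − A = (-4, 6)
AC = C − A = (-1, -20)
AB · AC = (-4)·(-1) + 6·(-20) = 4 - 120 = -116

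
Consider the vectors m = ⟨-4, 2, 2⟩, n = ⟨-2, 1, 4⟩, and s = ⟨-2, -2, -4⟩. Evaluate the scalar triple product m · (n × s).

n × s:
i: 1·(-4) - 4·(-2) = -4 - (-8) = 4
j: 4·(-2) - (-2)·(-4) = -8 - 8 = -16
k: (-2)·(-2) - 1·(-2) = 4 - (-2) = 6
n × s = (4, -16, 6)
m · (n × s) = (-4)·4 + 2·(-16) + 2·6 = -16 - 32 + 12 = -36

-36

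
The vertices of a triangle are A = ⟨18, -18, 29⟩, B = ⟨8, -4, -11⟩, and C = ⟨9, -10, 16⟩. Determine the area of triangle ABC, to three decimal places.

136.070

AB = (-10, 14, -40),  AC = (-9, 8, -13)
i: 14·(-13) - (-40)·8 = -182 - (-320) = 138
j: (-40)·(-9) - (-10)·(-13) = 360 - 130 = 230
k: (-10)·8 - 14·(-9) = -80 - (-126) = 46
AB × AC = (138, 230, 46)
|AB × AC| = √74060 ≈ 272.1397
area = ½ · 272.1397 ≈ 136.070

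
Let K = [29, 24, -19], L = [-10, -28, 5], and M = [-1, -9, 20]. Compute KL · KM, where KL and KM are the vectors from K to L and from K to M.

KL = L − K = (-39, -52, 24)
KM = M − K = (-30, -33, 39)
KL · KM = (-39)·(-30) + (-52)·(-33) + 24·39 = 1170 + 1716 + 936 = 3822

3822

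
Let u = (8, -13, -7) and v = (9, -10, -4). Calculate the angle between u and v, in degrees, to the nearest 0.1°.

u · v = 8·9 + (-13)·(-10) + (-7)·(-4) = 72 + 130 + 28 = 230
|u|² = 64 + 169 + 49 = 282,  |u| = √282 ≈ 16.792856
|v|² = 81 + 100 + 16 = 197,  |v| = √197 ≈ 14.035669
cos θ = 230 / (16.792856 · 14.035669) ≈ 0.97582
θ = arccos(0.97582) ≈ 12.6°

12.6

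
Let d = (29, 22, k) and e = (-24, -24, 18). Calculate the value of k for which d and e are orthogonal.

68

d · e = 29·(-24) + 22·(-24) + k·18 = -1224 + 18k
Set equal to 0: 18k = 1224, so k = 68.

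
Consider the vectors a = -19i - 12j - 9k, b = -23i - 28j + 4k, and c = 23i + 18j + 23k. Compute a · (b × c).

b × c:
i: (-28)·23 - 4·18 = -644 - 72 = -716
j: 4·23 - (-23)·23 = 92 - (-529) = 621
k: (-23)·18 - (-28)·23 = -414 - (-644) = 230
b × c = (-716, 621, 230)
a · (b × c) = (-19)·(-716) + (-12)·621 + (-9)·230 = 13604 - 7452 - 2070 = 4082

4082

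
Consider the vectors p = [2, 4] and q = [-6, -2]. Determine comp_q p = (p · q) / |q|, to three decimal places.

p · q = 2·(-6) + 4·(-2) = -12 - 8 = -20
|q| = √(36 + 4) = √40 ≈ 6.3246
comp_q p = -20 / √40 ≈ -3.162

-3.162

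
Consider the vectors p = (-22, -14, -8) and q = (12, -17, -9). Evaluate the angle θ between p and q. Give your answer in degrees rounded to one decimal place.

p · q = (-22)·12 + (-14)·(-17) + (-8)·(-9) = -264 + 238 + 72 = 46
|p|² = 484 + 196 + 64 = 744,  |p| = √744 ≈ 27.276363
|q|² = 144 + 289 + 81 = 514,  |q| = √514 ≈ 22.671568
cos θ = 46 / (27.276363 · 22.671568) ≈ 0.07439
θ = arccos(0.07439) ≈ 85.7°

85.7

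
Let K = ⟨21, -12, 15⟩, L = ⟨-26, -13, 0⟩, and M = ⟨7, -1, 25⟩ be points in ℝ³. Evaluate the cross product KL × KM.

KL = (-47, -1, -15)
KM = (-14, 11, 10)
i: (-1)·10 - (-15)·11 = -10 - (-165) = 155
j: (-15)·(-14) - (-47)·10 = 210 - (-470) = 680
k: (-47)·11 - (-1)·(-14) = -517 - 14 = -531
KL × KM = (155, 680, -531)

(155, 680, -531)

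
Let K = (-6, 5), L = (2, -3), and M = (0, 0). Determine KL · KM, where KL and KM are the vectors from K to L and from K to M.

KL = L − K = (8, -8)
KM = M − K = (6, -5)
KL · KM = 8·6 + (-8)·(-5) = 48 + 40 = 88

88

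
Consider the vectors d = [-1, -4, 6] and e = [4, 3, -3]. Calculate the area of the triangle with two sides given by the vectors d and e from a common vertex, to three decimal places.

12.708

i: (-4)·(-3) - 6·3 = 12 - 18 = -6
j: 6·4 - (-1)·(-3) = 24 - 3 = 21
k: (-1)·3 - (-4)·4 = -3 - (-16) = 13
d × e = (-6, 21, 13)
|d × e| = √((-6)² + 21² + 13²) = √646 ≈ 25.4165
area = ½ · 25.4165 ≈ 12.708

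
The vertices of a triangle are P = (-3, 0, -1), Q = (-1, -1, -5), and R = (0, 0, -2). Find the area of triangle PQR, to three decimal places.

PQ = (2, -1, -4),  PR = (3, 0, -1)
i: (-1)·(-1) - (-4)·0 = 1 - 0 = 1
j: (-4)·3 - 2·(-1) = -12 - (-2) = -10
k: 2·0 - (-1)·3 = 0 - (-3) = 3
PQ × PR = (1, -10, 3)
|PQ × PR| = √110 ≈ 10.4881
area = ½ · 10.4881 ≈ 5.244

5.244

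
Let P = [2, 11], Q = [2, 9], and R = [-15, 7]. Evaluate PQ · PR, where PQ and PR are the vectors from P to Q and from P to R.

PQ = Q − P = (0, -2)
PR = R − P = (-17, -4)
PQ · PR = 0·(-17) + (-2)·(-4) = 0 + 8 = 8

8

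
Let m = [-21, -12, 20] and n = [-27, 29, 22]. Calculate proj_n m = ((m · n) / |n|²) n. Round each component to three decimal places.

(-8.663, 9.304, 7.058)

m · n = (-21)·(-27) + (-12)·29 + 20·22 = 567 - 348 + 440 = 659
|n|² = 729 + 841 + 484 = 2054
proj_n m = (659/2054) · (-27, 29, 22) ≈ (-8.663, 9.304, 7.058)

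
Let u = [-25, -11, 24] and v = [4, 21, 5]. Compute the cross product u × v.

(-559, 221, -481)

i: (-11)·5 - 24·21 = -55 - 504 = -559
j: 24·4 - (-25)·5 = 96 - (-125) = 221
k: (-25)·21 - (-11)·4 = -525 - (-44) = -481
u × v = (-559, 221, -481)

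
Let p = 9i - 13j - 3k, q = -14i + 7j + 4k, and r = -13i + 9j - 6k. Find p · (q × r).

1171

q × r:
i: 7·(-6) - 4·9 = -42 - 36 = -78
j: 4·(-13) - (-14)·(-6) = -52 - 84 = -136
k: (-14)·9 - 7·(-13) = -126 - (-91) = -35
q × r = (-78, -136, -35)
p · (q × r) = 9·(-78) + (-13)·(-136) + (-3)·(-35) = -702 + 1768 + 105 = 1171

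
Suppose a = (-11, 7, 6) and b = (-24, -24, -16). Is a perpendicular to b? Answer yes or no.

yes

a · b = (-11)·(-24) + 7·(-24) + 6·(-16) = 264 - 168 - 96 = 0
Zero, so the vectors are orthogonal.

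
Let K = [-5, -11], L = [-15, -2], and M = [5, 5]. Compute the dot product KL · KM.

44

KL = L − K = (-10, 9)
KM = M − K = (10, 16)
KL · KM = (-10)·10 + 9·16 = -100 + 144 = 44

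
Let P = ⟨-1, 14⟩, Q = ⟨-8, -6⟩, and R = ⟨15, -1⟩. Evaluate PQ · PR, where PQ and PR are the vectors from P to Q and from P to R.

PQ = Q − P = (-7, -20)
PR = R − P = (16, -15)
PQ · PR = (-7)·16 + (-20)·(-15) = -112 + 300 = 188

188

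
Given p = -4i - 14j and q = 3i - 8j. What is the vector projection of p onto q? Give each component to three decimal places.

(4.110, -10.959)

p · q = (-4)·3 + (-14)·(-8) = -12 + 112 = 100
|q|² = 9 + 64 = 73
proj_q p = (100/73) · (3, -8) ≈ (4.110, -10.959)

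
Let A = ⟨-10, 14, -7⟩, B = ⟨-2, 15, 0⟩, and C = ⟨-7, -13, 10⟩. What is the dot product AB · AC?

AB = B − A = (8, 1, 7)
AC = C − A = (3, -27, 17)
AB · AC = 8·3 + 1·(-27) + 7·17 = 24 - 27 + 119 = 116

116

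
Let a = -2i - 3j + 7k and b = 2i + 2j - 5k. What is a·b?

a · b = (-2)·2 + (-3)·2 + 7·(-5) = -4 - 6 - 35 = -45

-45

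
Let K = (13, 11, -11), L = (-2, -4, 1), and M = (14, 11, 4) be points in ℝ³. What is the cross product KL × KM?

KL = (-15, -15, 12)
KM = (1, 0, 15)
i: (-15)·15 - 12·0 = -225 - 0 = -225
j: 12·1 - (-15)·15 = 12 - (-225) = 237
k: (-15)·0 - (-15)·1 = 0 - (-15) = 15
KL × KM = (-225, 237, 15)

(-225, 237, 15)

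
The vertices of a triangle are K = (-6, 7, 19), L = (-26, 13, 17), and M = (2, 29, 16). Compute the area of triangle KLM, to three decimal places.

KL = (-20, 6, -2),  KM = (8, 22, -3)
i: 6·(-3) - (-2)·22 = -18 - (-44) = 26
j: (-2)·8 - (-20)·(-3) = -16 - 60 = -76
k: (-20)·22 - 6·8 = -440 - 48 = -488
KL × KM = (26, -76, -488)
|KL × KM| = √244596 ≈ 494.5665
area = ½ · 494.5665 ≈ 247.283

247.283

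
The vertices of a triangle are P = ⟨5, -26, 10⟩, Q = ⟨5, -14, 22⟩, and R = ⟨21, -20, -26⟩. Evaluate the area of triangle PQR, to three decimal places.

PQ = (0, 12, 12),  PR = (16, 6, -36)
i: 12·(-36) - 12·6 = -432 - 72 = -504
j: 12·16 - 0·(-36) = 192 - 0 = 192
k: 0·6 - 12·16 = 0 - 192 = -192
PQ × PR = (-504, 192, -192)
|PQ × PR| = √327744 ≈ 572.4893
area = ½ · 572.4893 ≈ 286.245

286.245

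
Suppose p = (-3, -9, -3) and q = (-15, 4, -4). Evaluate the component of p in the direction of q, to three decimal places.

1.310

p · q = (-3)·(-15) + (-9)·4 + (-3)·(-4) = 45 - 36 + 12 = 21
|q| = √(225 + 16 + 16) = √257 ≈ 16.0312
comp_q p = 21 / √257 ≈ 1.310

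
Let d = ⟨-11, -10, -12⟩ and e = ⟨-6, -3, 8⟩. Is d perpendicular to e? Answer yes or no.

d · e = (-11)·(-6) + (-10)·(-3) + (-12)·8 = 66 + 30 - 96 = 0
Zero, so the vectors are orthogonal.

yes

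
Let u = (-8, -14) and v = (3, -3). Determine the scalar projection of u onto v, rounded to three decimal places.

u · v = (-8)·3 + (-14)·(-3) = -24 + 42 = 18
|v| = √(9 + 9) = √18 ≈ 4.2426
comp_v u = 18 / √18 ≈ 4.243

4.243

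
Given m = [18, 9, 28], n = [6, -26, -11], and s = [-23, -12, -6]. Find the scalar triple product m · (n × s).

n × s:
i: (-26)·(-6) - (-11)·(-12) = 156 - 132 = 24
j: (-11)·(-23) - 6·(-6) = 253 - (-36) = 289
k: 6·(-12) - (-26)·(-23) = -72 - 598 = -670
n × s = (24, 289, -670)
m · (n × s) = 18·24 + 9·289 + 28·(-670) = 432 + 2601 - 18760 = -15727

-15727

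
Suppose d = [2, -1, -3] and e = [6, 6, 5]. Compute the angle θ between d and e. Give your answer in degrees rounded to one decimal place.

d · e = 2·6 + (-1)·6 + (-3)·5 = 12 - 6 - 15 = -9
|d|² = 4 + 1 + 9 = 14,  |d| = √14 ≈ 3.741657
|e|² = 36 + 36 + 25 = 97,  |e| = √97 ≈ 9.848858
cos θ = -9 / (3.741657 · 9.848858) ≈ -0.24423
θ = arccos(-0.24423) ≈ 104.1°

104.1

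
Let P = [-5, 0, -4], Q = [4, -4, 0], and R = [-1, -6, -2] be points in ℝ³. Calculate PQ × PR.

(16, -2, -38)

PQ = (9, -4, 4)
PR = (4, -6, 2)
i: (-4)·2 - 4·(-6) = -8 - (-24) = 16
j: 4·4 - 9·2 = 16 - 18 = -2
k: 9·(-6) - (-4)·4 = -54 - (-16) = -38
PQ × PR = (16, -2, -38)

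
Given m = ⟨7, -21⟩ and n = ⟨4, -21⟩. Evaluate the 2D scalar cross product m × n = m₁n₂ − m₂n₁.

-63

7·(-21) - (-21)·4 = -147 - (-84) = -63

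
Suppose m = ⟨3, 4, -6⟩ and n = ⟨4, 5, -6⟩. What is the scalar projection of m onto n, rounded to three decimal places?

m · n = 3·4 + 4·5 + (-6)·(-6) = 12 + 20 + 36 = 68
|n| = √(16 + 25 + 36) = √77 ≈ 8.7750
comp_n m = 68 / √77 ≈ 7.749

7.749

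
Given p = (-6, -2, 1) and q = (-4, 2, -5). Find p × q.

i: (-2)·(-5) - 1·2 = 10 - 2 = 8
j: 1·(-4) - (-6)·(-5) = -4 - 30 = -34
k: (-6)·2 - (-2)·(-4) = -12 - 8 = -20
p × q = (8, -34, -20)

(8, -34, -20)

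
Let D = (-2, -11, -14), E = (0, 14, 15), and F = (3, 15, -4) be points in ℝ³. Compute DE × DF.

(-504, 125, -73)

DE = (2, 25, 29)
DF = (5, 26, 10)
i: 25·10 - 29·26 = 250 - 754 = -504
j: 29·5 - 2·10 = 145 - 20 = 125
k: 2·26 - 25·5 = 52 - 125 = -73
DE × DF = (-504, 125, -73)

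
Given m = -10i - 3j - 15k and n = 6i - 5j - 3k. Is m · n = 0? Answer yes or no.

m · n = (-10)·6 + (-3)·(-5) + (-15)·(-3) = -60 + 15 + 45 = 0
Zero, so the vectors are orthogonal.

yes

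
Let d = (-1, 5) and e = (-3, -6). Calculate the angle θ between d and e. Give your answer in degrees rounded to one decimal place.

142.1

d · e = (-1)·(-3) + 5·(-6) = 3 - 30 = -27
|d|² = 1 + 25 = 26,  |d| = √26 ≈ 5.099020
|e|² = 9 + 36 = 45,  |e| = √45 ≈ 6.708204
cos θ = -27 / (5.099020 · 6.708204) ≈ -0.78935
θ = arccos(-0.78935) ≈ 142.1°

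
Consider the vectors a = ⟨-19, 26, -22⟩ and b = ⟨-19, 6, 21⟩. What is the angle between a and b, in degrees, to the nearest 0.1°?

a · b = (-19)·(-19) + 26·6 + (-22)·21 = 361 + 156 - 462 = 55
|a|² = 361 + 676 + 484 = 1521,  |a| = √1521 ≈ 39.000000
|b|² = 361 + 36 + 441 = 838,  |b| = √838 ≈ 28.948230
cos θ = 55 / (39.000000 · 28.948230) ≈ 0.04872
θ = arccos(0.04872) ≈ 87.2°

87.2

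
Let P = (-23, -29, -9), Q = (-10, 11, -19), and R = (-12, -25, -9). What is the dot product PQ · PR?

303

PQ = Q − P = (13, 40, -10)
PR = R − P = (11, 4, 0)
PQ · PR = 13·11 + 40·4 + (-10)·0 = 143 + 160 + 0 = 303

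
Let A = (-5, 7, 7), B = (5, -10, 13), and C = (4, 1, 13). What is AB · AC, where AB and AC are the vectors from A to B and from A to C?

228

AB = B − A = (10, -17, 6)
AC = C − A = (9, -6, 6)
AB · AC = 10·9 + (-17)·(-6) + 6·6 = 90 + 102 + 36 = 228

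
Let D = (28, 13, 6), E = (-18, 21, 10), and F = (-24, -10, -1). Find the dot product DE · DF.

2180

DE = E − D = (-46, 8, 4)
DF = F − D = (-52, -23, -7)
DE · DF = (-46)·(-52) + 8·(-23) + 4·(-7) = 2392 - 184 - 28 = 2180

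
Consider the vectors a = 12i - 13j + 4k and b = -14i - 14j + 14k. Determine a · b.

a · b = 12·(-14) + (-13)·(-14) + 4·14 = -168 + 182 + 56 = 70

70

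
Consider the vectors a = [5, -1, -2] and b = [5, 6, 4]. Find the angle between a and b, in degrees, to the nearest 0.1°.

a · b = 5·5 + (-1)·6 + (-2)·4 = 25 - 6 - 8 = 11
|a|² = 25 + 1 + 4 = 30,  |a| = √30 ≈ 5.477226
|b|² = 25 + 36 + 16 = 77,  |b| = √77 ≈ 8.774964
cos θ = 11 / (5.477226 · 8.774964) ≈ 0.22887
θ = arccos(0.22887) ≈ 76.8°

76.8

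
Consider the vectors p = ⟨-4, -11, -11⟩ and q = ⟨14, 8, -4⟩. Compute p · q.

p · q = (-4)·14 + (-11)·8 + (-11)·(-4) = -56 - 88 + 44 = -100

-100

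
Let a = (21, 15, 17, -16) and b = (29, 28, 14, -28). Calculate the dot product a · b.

a · b = 21·29 + 15·28 + 17·14 + (-16)·(-28) = 609 + 420 + 238 + 448 = 1715

1715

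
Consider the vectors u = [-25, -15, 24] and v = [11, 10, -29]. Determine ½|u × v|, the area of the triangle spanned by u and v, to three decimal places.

253.856

i: (-15)·(-29) - 24·10 = 435 - 240 = 195
j: 24·11 - (-25)·(-29) = 264 - 725 = -461
k: (-25)·10 - (-15)·11 = -250 - (-165) = -85
u × v = (195, -461, -85)
|u × v| = √(195² + (-461)² + (-85)²) = √257771 ≈ 507.7115
area = ½ · 507.7115 ≈ 253.856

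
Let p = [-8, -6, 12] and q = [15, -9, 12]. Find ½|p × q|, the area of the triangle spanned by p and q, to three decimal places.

i: (-6)·12 - 12·(-9) = -72 - (-108) = 36
j: 12·15 - (-8)·12 = 180 - (-96) = 276
k: (-8)·(-9) - (-6)·15 = 72 - (-90) = 162
p × q = (36, 276, 162)
|p × q| = √(36² + 276² + 162²) = √103716 ≈ 322.0497
area = ½ · 322.0497 ≈ 161.025

161.025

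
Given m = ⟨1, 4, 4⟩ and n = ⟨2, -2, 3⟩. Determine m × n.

i: 4·3 - 4·(-2) = 12 - (-8) = 20
j: 4·2 - 1·3 = 8 - 3 = 5
k: 1·(-2) - 4·2 = -2 - 8 = -10
m × n = (20, 5, -10)

(20, 5, -10)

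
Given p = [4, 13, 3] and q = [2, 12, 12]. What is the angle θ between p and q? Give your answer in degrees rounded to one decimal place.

p · q = 4·2 + 13·12 + 3·12 = 8 + 156 + 36 = 200
|p|² = 16 + 169 + 9 = 194,  |p| = √194 ≈ 13.928388
|q|² = 4 + 144 + 144 = 292,  |q| = √292 ≈ 17.088007
cos θ = 200 / (13.928388 · 17.088007) ≈ 0.84031
θ = arccos(0.84031) ≈ 32.8°

32.8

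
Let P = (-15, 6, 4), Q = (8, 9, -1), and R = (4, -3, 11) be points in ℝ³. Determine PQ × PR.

PQ = (23, 3, -5)
PR = (19, -9, 7)
i: 3·7 - (-5)·(-9) = 21 - 45 = -24
j: (-5)·19 - 23·7 = -95 - 161 = -256
k: 23·(-9) - 3·19 = -207 - 57 = -264
PQ × PR = (-24, -256, -264)

(-24, -256, -264)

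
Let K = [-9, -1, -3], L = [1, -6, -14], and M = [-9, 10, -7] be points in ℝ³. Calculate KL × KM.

KL = (10, -5, -11)
KM = (0, 11, -4)
i: (-5)·(-4) - (-11)·11 = 20 - (-121) = 141
j: (-11)·0 - 10·(-4) = 0 - (-40) = 40
k: 10·11 - (-5)·0 = 110 - 0 = 110
KL × KM = (141, 40, 110)

(141, 40, 110)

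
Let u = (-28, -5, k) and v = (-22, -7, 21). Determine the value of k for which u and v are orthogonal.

-31

u · v = (-28)·(-22) + (-5)·(-7) + k·21 = 651 + 21k
Set equal to 0: 21k = -651, so k = -31.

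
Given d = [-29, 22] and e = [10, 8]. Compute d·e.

-114

d · e = (-29)·10 + 22·8 = -290 + 176 = -114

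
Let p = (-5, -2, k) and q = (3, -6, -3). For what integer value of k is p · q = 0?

-1

p · q = (-5)·3 + (-2)·(-6) + k·(-3) = -3 - 3k
Set equal to 0: -3k = 3, so k = -1.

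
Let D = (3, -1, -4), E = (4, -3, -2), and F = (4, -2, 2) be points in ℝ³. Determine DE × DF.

DE = (1, -2, 2)
DF = (1, -1, 6)
i: (-2)·6 - 2·(-1) = -12 - (-2) = -10
j: 2·1 - 1·6 = 2 - 6 = -4
k: 1·(-1) - (-2)·1 = -1 - (-2) = 1
DE × DF = (-10, -4, 1)

(-10, -4, 1)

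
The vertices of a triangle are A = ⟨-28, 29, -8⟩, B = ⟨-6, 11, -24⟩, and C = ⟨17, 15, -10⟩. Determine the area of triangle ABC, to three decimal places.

431.371

AB = (22, -18, -16),  AC = (45, -14, -2)
i: (-18)·(-2) - (-16)·(-14) = 36 - 224 = -188
j: (-16)·45 - 22·(-2) = -720 - (-44) = -676
k: 22·(-14) - (-18)·45 = -308 - (-810) = 502
AB × AC = (-188, -676, 502)
|AB × AC| = √744324 ≈ 862.7421
area = ½ · 862.7421 ≈ 431.371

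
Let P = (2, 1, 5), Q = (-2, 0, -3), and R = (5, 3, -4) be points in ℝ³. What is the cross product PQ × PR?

PQ = (-4, -1, -8)
PR = (3, 2, -9)
i: (-1)·(-9) - (-8)·2 = 9 - (-16) = 25
j: (-8)·3 - (-4)·(-9) = -24 - 36 = -60
k: (-4)·2 - (-1)·3 = -8 - (-3) = -5
PQ × PR = (25, -60, -5)

(25, -60, -5)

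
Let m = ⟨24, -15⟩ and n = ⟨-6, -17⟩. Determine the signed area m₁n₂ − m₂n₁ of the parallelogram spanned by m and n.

24·(-17) - (-15)·(-6) = -408 - 90 = -498

-498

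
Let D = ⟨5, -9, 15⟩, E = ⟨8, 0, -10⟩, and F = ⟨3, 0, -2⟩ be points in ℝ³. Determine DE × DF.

(72, 101, 45)

DE = (3, 9, -25)
DF = (-2, 9, -17)
i: 9·(-17) - (-25)·9 = -153 - (-225) = 72
j: (-25)·(-2) - 3·(-17) = 50 - (-51) = 101
k: 3·9 - 9·(-2) = 27 - (-18) = 45
DE × DF = (72, 101, 45)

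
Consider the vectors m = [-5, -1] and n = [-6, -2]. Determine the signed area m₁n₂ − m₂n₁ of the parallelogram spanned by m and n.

(-5)·(-2) - (-1)·(-6) = 10 - 6 = 4

4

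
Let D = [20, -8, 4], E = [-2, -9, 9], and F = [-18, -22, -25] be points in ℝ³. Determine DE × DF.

DE = (-22, -1, 5)
DF = (-38, -14, -29)
i: (-1)·(-29) - 5·(-14) = 29 - (-70) = 99
j: 5·(-38) - (-22)·(-29) = -190 - 638 = -828
k: (-22)·(-14) - (-1)·(-38) = 308 - 38 = 270
DE × DF = (99, -828, 270)

(99, -828, 270)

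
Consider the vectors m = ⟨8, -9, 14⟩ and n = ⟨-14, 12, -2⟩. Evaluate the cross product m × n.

(-150, -180, -30)

i: (-9)·(-2) - 14·12 = 18 - 168 = -150
j: 14·(-14) - 8·(-2) = -196 - (-16) = -180
k: 8·12 - (-9)·(-14) = 96 - 126 = -30
m × n = (-150, -180, -30)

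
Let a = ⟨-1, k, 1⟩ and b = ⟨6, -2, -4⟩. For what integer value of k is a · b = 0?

-5

a · b = (-1)·6 + k·(-2) + 1·(-4) = -10 - 2k
Set equal to 0: -2k = 10, so k = -5.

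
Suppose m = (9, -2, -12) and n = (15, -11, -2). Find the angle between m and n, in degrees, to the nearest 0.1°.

m · n = 9·15 + (-2)·(-11) + (-12)·(-2) = 135 + 22 + 24 = 181
|m|² = 81 + 4 + 144 = 229,  |m| = √229 ≈ 15.132746
|n|² = 225 + 121 + 4 = 350,  |n| = √350 ≈ 18.708287
cos θ = 181 / (15.132746 · 18.708287) ≈ 0.63933
θ = arccos(0.63933) ≈ 50.3°

50.3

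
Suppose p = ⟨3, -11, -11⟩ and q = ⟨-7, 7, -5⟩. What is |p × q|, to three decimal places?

170.364

i: (-11)·(-5) - (-11)·7 = 55 - (-77) = 132
j: (-11)·(-7) - 3·(-5) = 77 - (-15) = 92
k: 3·7 - (-11)·(-7) = 21 - 77 = -56
p × q = (132, 92, -56)
|p × q| = √(132² + 92² + (-56)²) = √29024 ≈ 170.3643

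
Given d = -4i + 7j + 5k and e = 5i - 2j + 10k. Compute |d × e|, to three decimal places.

106.555

i: 7·10 - 5·(-2) = 70 - (-10) = 80
j: 5·5 - (-4)·10 = 25 - (-40) = 65
k: (-4)·(-2) - 7·5 = 8 - 35 = -27
d × e = (80, 65, -27)
|d × e| = √(80² + 65² + (-27)²) = √11354 ≈ 106.5552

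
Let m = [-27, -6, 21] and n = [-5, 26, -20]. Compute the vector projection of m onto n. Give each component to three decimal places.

(2.003, -10.414, 8.011)

m · n = (-27)·(-5) + (-6)·26 + 21·(-20) = 135 - 156 - 420 = -441
|n|² = 25 + 676 + 400 = 1101
proj_n m = (-441/1101) · (-5, 26, -20) ≈ (2.003, -10.414, 8.011)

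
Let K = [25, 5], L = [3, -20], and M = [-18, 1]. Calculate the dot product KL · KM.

KL = L − K = (-22, -25)
KM = M − K = (-43, -4)
KL · KM = (-22)·(-43) + (-25)·(-4) = 946 + 100 = 1046

1046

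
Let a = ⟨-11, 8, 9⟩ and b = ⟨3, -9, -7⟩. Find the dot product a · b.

a · b = (-11)·3 + 8·(-9) + 9·(-7) = -33 - 72 - 63 = -168

-168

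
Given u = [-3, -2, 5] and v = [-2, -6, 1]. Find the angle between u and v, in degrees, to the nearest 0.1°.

u · v = (-3)·(-2) + (-2)·(-6) + 5·1 = 6 + 12 + 5 = 23
|u|² = 9 + 4 + 25 = 38,  |u| = √38 ≈ 6.164414
|v|² = 4 + 36 + 1 = 41,  |v| = √41 ≈ 6.403124
cos θ = 23 / (6.164414 · 6.403124) ≈ 0.58270
θ = arccos(0.58270) ≈ 54.4°

54.4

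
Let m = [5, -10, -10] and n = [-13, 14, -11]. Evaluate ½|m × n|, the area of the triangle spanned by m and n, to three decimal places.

158.371

i: (-10)·(-11) - (-10)·14 = 110 - (-140) = 250
j: (-10)·(-13) - 5·(-11) = 130 - (-55) = 185
k: 5·14 - (-10)·(-13) = 70 - 130 = -60
m × n = (250, 185, -60)
|m × n| = √(250² + 185² + (-60)²) = √100325 ≈ 316.7412
area = ½ · 316.7412 ≈ 158.371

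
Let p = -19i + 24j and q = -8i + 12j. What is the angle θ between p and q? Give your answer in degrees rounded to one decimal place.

4.7

p · q = (-19)·(-8) + 24·12 = 152 + 288 = 440
|p|² = 361 + 576 = 937,  |p| = √937 ≈ 30.610456
|q|² = 64 + 144 = 208,  |q| = √208 ≈ 14.422205
cos θ = 440 / (30.610456 · 14.422205) ≈ 0.99667
θ = arccos(0.99667) ≈ 4.7°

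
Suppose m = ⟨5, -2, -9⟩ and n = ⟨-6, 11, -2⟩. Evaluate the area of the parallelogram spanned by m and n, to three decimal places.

128.662

i: (-2)·(-2) - (-9)·11 = 4 - (-99) = 103
j: (-9)·(-6) - 5·(-2) = 54 - (-10) = 64
k: 5·11 - (-2)·(-6) = 55 - 12 = 43
m × n = (103, 64, 43)
|m × n| = √(103² + 64² + 43²) = √16554 ≈ 128.6623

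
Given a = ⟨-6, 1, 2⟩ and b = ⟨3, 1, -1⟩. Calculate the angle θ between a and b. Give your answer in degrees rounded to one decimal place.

a · b = (-6)·3 + 1·1 + 2·(-1) = -18 + 1 - 2 = -19
|a|² = 36 + 1 + 4 = 41,  |a| = √41 ≈ 6.403124
|b|² = 9 + 1 + 1 = 11,  |b| = √11 ≈ 3.316625
cos θ = -19 / (6.403124 · 3.316625) ≈ -0.89468
θ = arccos(-0.89468) ≈ 153.5°

153.5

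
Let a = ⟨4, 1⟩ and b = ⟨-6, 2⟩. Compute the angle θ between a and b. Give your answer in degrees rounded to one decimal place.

147.5

a · b = 4·(-6) + 1·2 = -24 + 2 = -22
|a|² = 16 + 1 = 17,  |a| = √17 ≈ 4.123106
|b|² = 36 + 4 = 40,  |b| = √40 ≈ 6.324555
cos θ = -22 / (4.123106 · 6.324555) ≈ -0.84366
θ = arccos(-0.84366) ≈ 147.5°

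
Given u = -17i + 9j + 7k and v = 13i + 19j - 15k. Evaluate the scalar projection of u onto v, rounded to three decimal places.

-5.641

u · v = (-17)·13 + 9·19 + 7·(-15) = -221 + 171 - 105 = -155
|v| = √(169 + 361 + 225) = √755 ≈ 27.4773
comp_v u = -155 / √755 ≈ -5.641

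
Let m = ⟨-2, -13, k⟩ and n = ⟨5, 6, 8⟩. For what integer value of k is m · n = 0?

11

m · n = (-2)·5 + (-13)·6 + k·8 = -88 + 8k
Set equal to 0: 8k = 88, so k = 11.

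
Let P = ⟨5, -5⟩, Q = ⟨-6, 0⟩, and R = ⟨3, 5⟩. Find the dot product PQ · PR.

72

PQ = Q − P = (-11, 5)
PR = R − P = (-2, 10)
PQ · PR = (-11)·(-2) + 5·10 = 22 + 50 = 72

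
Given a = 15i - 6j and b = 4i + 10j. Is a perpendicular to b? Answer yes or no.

yes

a · b = 15·4 + (-6)·10 = 60 - 60 = 0
Zero, so the vectors are orthogonal.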